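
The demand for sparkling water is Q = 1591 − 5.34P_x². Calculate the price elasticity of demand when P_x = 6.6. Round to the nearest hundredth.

-0.34

At P_x = 6.6, Q = 1358.3896.
dQ/dP_x = −2·5.34·P_x = −70.488.
Point elasticity E = (dQ/dP_x)·(P_x/Q) = -70.488 × 6.6/1358.3896 ≈ -0.34.
|E| < 1, so demand is inelastic at this price.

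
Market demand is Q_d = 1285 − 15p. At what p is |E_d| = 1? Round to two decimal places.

42.83

For linear demand Q_d = a − bp, E = −bp/(a − bp). |E| = 1 ⇒ bp = a − bp ⇒ p = a/(2b).
p = 1285/(2·15) ≈ 42.83.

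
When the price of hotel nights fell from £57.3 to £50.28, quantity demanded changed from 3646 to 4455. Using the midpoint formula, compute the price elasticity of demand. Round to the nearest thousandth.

%Δq = (4455 − 3646)/[(3646 + 4455)/2] = 809/4050.5 ≈ 0.1997.
%Δp = (50.28 − 57.3)/[(57.3 + 50.28)/2] = -7.02/53.79 ≈ -0.1305.
Arc elasticity E = %Δq/%Δp ≈ 0.1997/-0.1305 ≈ -1.530.
|E| > 1: demand is elastic over this range.

-1.530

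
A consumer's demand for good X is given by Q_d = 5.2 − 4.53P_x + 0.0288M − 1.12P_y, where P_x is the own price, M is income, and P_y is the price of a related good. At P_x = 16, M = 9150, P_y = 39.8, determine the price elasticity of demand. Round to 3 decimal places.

Evaluating quantity at (P_x, M, P_y) gives Q_d = 5.2 − 4.53(16) + 0.0288(9150) − 1.12(39.8) = 5.2 − 72.48 + 263.52 − 44.576 = 151.664.
∂Q_d/∂P_x = −4.53, so E_p = (−4.53)·(16/151.664) ≈ -0.478.
|E_p| < 1: demand is inelastic.

-0.478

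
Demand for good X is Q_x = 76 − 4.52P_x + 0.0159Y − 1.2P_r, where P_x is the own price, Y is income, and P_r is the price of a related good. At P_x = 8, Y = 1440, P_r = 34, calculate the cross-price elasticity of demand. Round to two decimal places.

Substituting, Q_x = 76 − 4.52(8) + 0.0159(1440) − 1.2(34) = 76 − 36.16 + 22.896 − 40.8 = 21.936.
∂Q_x/∂P_r = −1.2, so E_xy = -1.2·(34/21.936) ≈ -1.86.
E_xy < 0: the goods are complements.

-1.86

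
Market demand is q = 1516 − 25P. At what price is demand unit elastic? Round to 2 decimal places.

30.32

For linear demand q = a − bP, E = −bP/(a − bP). |E| = 1 ⇒ bP = a − bP ⇒ P = a/(2b).
P = 1516/(2·25) = 30.32.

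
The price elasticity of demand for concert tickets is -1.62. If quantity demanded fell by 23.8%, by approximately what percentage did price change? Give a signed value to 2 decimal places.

14.69

%ΔQ ≈ E × %ΔP ⇒ %ΔP = %ΔQ / E = (-23.8%)/(-1.62) ≈ 14.69%.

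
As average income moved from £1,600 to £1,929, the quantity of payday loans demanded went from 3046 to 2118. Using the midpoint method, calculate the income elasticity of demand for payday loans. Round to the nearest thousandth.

%ΔQ = (2118 − 3046)/[(3046+2118)/2] = -928/2582 ≈ -0.3594.
%ΔM = (1,929 − 1,600)/[(1,600+1,929)/2] = 329/1764.5 ≈ 0.1865.
E_I = %ΔQ/%ΔM ≈ -1.928.
E_I < 0: inferior good.

-1.928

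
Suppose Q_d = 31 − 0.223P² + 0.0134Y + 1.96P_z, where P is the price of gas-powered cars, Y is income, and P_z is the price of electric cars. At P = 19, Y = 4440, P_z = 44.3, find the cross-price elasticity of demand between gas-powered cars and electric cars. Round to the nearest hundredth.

Evaluating quantity at (P, Y, P_z) gives Q_d = 31 − 0.223(19)² + 0.0134(4440) + 1.96(44.3) = 31 − 80.503 + 59.496 + 86.828 = 96.821.
∂Q_d/∂P_z = +1.96, so E_xy = 1.96·(44.3/96.821) ≈ 0.90.
E_xy > 0: the goods are substitutes.

0.90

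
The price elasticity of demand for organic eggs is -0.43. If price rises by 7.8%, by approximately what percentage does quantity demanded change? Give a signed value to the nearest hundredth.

-3.35

%ΔQ ≈ E × %ΔP = (-0.43) × (7.8%) ≈ -3.35%.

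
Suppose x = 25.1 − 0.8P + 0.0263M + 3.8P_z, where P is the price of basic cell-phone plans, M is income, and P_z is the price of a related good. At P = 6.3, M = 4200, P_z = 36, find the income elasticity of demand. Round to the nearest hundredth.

x = 25.1 − 0.8(6.3) + 0.0263(4200) + 3.8(36) = 25.1 − 5.04 + 110.46 + 136.8 = 267.32.
∂x/∂M = +0.0263, so E_I = 0.0263·(4200/267.32) ≈ 0.41.
E_I ∈ (0,1): normal good (necessity).

0.41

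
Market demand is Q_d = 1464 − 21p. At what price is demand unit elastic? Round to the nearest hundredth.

For linear demand Q_d = a − bp, E = −bp/(a − bp). |E| = 1 ⇒ bp = a − bp ⇒ p = a/(2b).
p = 1464/(2·21) ≈ 34.86.

34.86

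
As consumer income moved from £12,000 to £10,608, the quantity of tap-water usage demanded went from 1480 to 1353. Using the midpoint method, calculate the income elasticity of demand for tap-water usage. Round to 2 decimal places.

0.73

%ΔQ = (1353 − 1480)/[(1480+1353)/2] = -127/1416.5 ≈ -0.0897.
%ΔM = (10,608 − 12,000)/[(12,000+10,608)/2] = -1392/11304 ≈ -0.1231.
E_I = %ΔQ/%ΔM ≈ 0.73.
E_I ∈ (0,1): normal good (necessity).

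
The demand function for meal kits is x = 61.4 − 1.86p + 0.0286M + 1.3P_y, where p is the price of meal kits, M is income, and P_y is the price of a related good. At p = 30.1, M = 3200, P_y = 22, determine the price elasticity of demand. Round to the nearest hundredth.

-0.45

At the given point, x = 61.4 − 1.86(30.1) + 0.0286(3200) + 1.3(22) = 61.4 − 55.986 + 91.52 + 28.6 = 125.534.
∂x/∂p = −1.86, so E_p = (−1.86)·(30.1/125.534) ≈ -0.45.
|E_p| < 1: demand is inelastic.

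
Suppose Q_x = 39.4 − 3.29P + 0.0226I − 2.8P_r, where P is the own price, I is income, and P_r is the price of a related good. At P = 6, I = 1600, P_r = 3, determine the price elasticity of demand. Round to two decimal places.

Q_x = 39.4 − 3.29(6) + 0.0226(1600) − 2.8(3) = 39.4 − 19.74 + 36.16 − 8.4 = 47.42.
∂Q_x/∂P = −3.29, so E_p = (−3.29)·(6/47.42) ≈ -0.42.
|E_p| < 1: demand is inelastic.

-0.42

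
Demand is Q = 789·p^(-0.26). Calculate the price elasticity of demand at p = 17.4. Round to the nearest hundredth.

-0.26

For a Cobb–Douglas (constant-elasticity) form Q = A·p^α·…, the elasticity with respect to p equals the exponent α at every point.
Here the exponent on p is -0.26, so the price elasticity of demand is -0.26.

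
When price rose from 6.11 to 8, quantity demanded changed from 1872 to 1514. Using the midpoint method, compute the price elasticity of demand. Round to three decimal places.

%Δq = (1514 − 1872)/[(1872 + 1514)/2] = -358/1693 ≈ -0.2115.
%Δp = (8 − 6.11)/[(6.11 + 8)/2] = 1.89/7.055 ≈ 0.2679.
Arc elasticity E = %Δq/%Δp ≈ -0.2115/0.2679 ≈ -0.789.
|E| < 1: demand is inelastic over this range.

-0.789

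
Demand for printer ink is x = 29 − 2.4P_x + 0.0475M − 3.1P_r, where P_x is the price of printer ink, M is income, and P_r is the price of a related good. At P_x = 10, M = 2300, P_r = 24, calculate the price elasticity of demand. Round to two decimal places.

x = 29 − 2.4(10) + 0.0475(2300) − 3.1(24) = 29 − 24 + 109.25 − 74.4 = 39.85.
∂x/∂P_x = −2.4, so E_p = (−2.4)·(10/39.85) ≈ -0.60.
|E_p| < 1: demand is inelastic.

-0.60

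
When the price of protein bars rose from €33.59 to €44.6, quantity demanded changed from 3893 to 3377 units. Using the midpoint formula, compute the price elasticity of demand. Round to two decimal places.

-0.50

%ΔQ = (3377 − 3893)/[(3893 + 3377)/2] = -516/3635 ≈ -0.1420.
%ΔP = (44.6 − 33.59)/[(33.59 + 44.6)/2] = 11.01/39.095 ≈ 0.2816.
Arc elasticity E = %ΔQ/%ΔP ≈ -0.1420/0.2816 ≈ -0.50.
|E| < 1: demand is inelastic over this range.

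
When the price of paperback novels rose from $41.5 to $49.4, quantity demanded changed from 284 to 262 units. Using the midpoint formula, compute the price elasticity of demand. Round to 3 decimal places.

-0.464

%ΔQ = (262 − 284)/[(284 + 262)/2] = -22/273 ≈ -0.0806.
%ΔP = (49.4 − 41.5)/[(41.5 + 49.4)/2] = 7.9/45.45 ≈ 0.1738.
Arc elasticity E = %ΔQ/%ΔP ≈ -0.0806/0.1738 ≈ -0.464.
|E| < 1: demand is inelastic over this range.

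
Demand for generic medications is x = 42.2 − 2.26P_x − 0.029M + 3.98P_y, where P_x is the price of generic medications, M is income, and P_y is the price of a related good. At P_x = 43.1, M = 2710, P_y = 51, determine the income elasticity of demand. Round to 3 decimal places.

-1.136

Substituting, x = 42.2 − 2.26(43.1) − 0.029(2710) + 3.98(51) = 42.2 − 97.406 − 78.59 + 202.98 = 69.184.
∂x/∂M = −0.029, so E_I = -0.029·(2710/69.184) ≈ -1.136.
E_I < 0: inferior good.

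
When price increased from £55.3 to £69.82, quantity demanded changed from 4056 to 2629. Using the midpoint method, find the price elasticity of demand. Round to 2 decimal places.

-1.84

%ΔQ = (2629 − 4056)/[(4056 + 2629)/2] = -1427/3342.5 ≈ -0.4269.
%ΔP = (69.82 − 55.3)/[(55.3 + 69.82)/2] = 14.52/62.56 ≈ 0.2321.
Arc elasticity E = %ΔQ/%ΔP ≈ -0.4269/0.2321 ≈ -1.84.
|E| > 1: demand is elastic over this range.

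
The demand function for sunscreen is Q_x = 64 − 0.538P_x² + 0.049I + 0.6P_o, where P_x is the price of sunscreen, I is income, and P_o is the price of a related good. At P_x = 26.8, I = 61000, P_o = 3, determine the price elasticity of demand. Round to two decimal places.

First evaluate Q_x: 64 − 0.538(26.8)² + 0.049(61000) + 0.6(3) = 64 − 386.4131 + 2989 + 1.8 = 2668.3869.
∂Q_x/∂P_x = −2·0.538·P_x = -28.8368, so E_p = -28.8368·(26.8/2668.3869) ≈ -0.29.
|E_p| < 1: demand is inelastic.

-0.29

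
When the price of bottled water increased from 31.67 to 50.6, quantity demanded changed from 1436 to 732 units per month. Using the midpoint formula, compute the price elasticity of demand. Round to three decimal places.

%ΔQ = (732 − 1436)/[(1436 + 732)/2] = -704/1084 ≈ -0.6494.
%ΔP = (50.6 − 31.67)/[(31.67 + 50.6)/2] = 18.93/41.135 ≈ 0.4602.
Arc elasticity E = %ΔQ/%ΔP ≈ -0.6494/0.4602 ≈ -1.411.
|E| > 1: demand is elastic over this range.

-1.411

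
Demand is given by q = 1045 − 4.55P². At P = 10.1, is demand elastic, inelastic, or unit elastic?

At P = 10.1, q = 580.8545.
dq/dP = −2·4.55·P = −91.91.
Point elasticity E = (dq/dP)·(P/q) = -91.91 × 10.1/580.8545 ≈ -1.598.
|E| ≈ 1.598 > 1, so demand is elastic.

elastic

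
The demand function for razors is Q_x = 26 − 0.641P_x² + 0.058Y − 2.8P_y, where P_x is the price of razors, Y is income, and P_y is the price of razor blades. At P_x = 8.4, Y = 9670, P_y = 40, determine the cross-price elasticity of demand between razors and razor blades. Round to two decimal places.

-0.26

At the given point, Q_x = 26 − 0.641(8.4)² + 0.058(9670) − 2.8(40) = 26 − 45.229 + 560.86 − 112 = 429.631.
∂Q_x/∂P_y = −2.8, so E_xy = -2.8·(40/429.631) ≈ -0.26.
E_xy < 0: the goods are complements.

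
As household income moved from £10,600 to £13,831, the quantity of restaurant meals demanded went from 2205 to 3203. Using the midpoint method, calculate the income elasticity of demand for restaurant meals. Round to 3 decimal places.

1.395

%ΔQ = (3203 − 2205)/[(2205+3203)/2] = 998/2704 ≈ 0.3691.
%ΔI = (13,831 − 10,600)/[(10,600+13,831)/2] = 3231/12215.5 ≈ 0.2645.
E_I = %ΔQ/%ΔI ≈ 1.395.
E_I > 1: normal good (luxury).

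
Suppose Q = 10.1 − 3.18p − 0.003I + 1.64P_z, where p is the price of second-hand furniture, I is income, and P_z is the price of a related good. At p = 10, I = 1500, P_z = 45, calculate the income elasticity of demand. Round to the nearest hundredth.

First evaluate Q: 10.1 − 3.18(10) − 0.003(1500) + 1.64(45) = 10.1 − 31.8 − 4.5 + 73.8 = 47.6.
∂Q/∂I = −0.003, so E_I = -0.003·(1500/47.6) ≈ -0.09.
E_I < 0: inferior good.

-0.09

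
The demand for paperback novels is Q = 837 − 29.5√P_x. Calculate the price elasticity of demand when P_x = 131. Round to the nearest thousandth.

-0.338

At P_x = 131, Q = 499.3571.
dQ/dP_x = −29.5/(2√P_x) = −29.5/(2·11.4455).
Point elasticity E = (dQ/dP_x)·(P_x/Q) = -1.2887 × 131/499.3571 ≈ -0.338.
|E| < 1, so demand is inelastic at this price.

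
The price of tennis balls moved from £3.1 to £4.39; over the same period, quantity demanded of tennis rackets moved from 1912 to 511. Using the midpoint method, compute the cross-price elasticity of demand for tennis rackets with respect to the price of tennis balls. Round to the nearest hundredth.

%ΔQ_x = (511 − 1912)/[(1912+511)/2] = -1401/1211.5 ≈ -1.1564.
%ΔP_y = (4.39 − 3.1)/[(3.1+4.39)/2] ≈ 0.3445.
E_xy = -1.1564/0.3445 ≈ -3.36.
E_xy < 0, so tennis rackets and tennis balls are complements.

-3.36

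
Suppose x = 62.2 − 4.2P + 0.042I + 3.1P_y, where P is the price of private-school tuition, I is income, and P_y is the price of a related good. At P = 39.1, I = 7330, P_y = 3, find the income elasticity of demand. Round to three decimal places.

1.431

First evaluate x: 62.2 − 4.2(39.1) + 0.042(7330) + 3.1(3) = 62.2 − 164.22 + 307.86 + 9.3 = 215.14.
∂x/∂I = +0.042, so E_I = 0.042·(7330/215.14) ≈ 1.431.
E_I > 1: normal good (luxury).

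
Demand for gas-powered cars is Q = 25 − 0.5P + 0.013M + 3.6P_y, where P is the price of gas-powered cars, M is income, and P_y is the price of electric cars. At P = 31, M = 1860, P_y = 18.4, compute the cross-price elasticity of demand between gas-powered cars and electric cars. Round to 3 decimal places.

Evaluating quantity at (P, M, P_y) gives Q = 25 − 0.5(31) + 0.013(1860) + 3.6(18.4) = 25 − 15.5 + 24.18 + 66.24 = 99.92.
∂Q/∂P_y = +3.6, so E_xy = 3.6·(18.4/99.92) ≈ 0.663.
E_xy > 0: the goods are substitutes.

0.663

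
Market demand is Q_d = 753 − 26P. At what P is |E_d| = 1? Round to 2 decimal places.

For linear demand Q_d = a − bP, E = −bP/(a − bP). |E| = 1 ⇒ bP = a − bP ⇒ P = a/(2b).
P = 753/(2·26) ≈ 14.48.

14.48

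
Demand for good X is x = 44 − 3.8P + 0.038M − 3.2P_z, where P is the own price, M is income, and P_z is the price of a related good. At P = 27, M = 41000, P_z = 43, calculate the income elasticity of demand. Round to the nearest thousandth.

Substituting, x = 44 − 3.8(27) + 0.038(41000) − 3.2(43) = 44 − 102.6 + 1558 − 137.6 = 1361.8.
∂x/∂M = +0.038, so E_I = 0.038·(41000/1361.8) ≈ 1.144.
E_I > 1: normal good (luxury).

1.144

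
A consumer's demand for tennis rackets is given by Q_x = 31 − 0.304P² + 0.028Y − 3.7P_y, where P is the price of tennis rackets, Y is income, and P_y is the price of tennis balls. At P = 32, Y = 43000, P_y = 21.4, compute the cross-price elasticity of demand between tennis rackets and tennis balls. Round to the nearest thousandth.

-0.094

At the given point, Q_x = 31 − 0.304(32)² + 0.028(43000) − 3.7(21.4) = 31 − 311.296 + 1204 − 79.18 = 844.524.
∂Q_x/∂P_y = −3.7, so E_xy = -3.7·(21.4/844.524) ≈ -0.094.
E_xy < 0: the goods are complements.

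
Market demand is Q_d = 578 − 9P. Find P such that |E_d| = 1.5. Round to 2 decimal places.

Set −bP/(a − bP) = −1.5 ⇒ bP = 1.5(a − bP) ⇒ bP(1+1.5) = 1.5·a.
P = 1.5·578/(9·2.5) ≈ 38.53.

38.53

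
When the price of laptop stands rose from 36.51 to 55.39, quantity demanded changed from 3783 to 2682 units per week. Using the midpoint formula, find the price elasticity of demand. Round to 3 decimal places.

-0.829

%ΔQ = (2682 − 3783)/[(3783 + 2682)/2] = -1101/3232.5 ≈ -0.3406.
%ΔP = (55.39 − 36.51)/[(36.51 + 55.39)/2] = 18.88/45.95 ≈ 0.4109.
Arc elasticity E = %ΔQ/%ΔP ≈ -0.3406/0.4109 ≈ -0.829.
|E| < 1: demand is inelastic over this range.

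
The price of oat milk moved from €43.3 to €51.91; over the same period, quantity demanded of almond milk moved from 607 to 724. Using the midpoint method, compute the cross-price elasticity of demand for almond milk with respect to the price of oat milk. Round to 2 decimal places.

%ΔQ_x = (724 − 607)/[(607+724)/2] = 117/665.5 ≈ 0.1758.
%ΔP_y = (51.91 − 43.3)/[(43.3+51.91)/2] ≈ 0.1809.
E_xy = 0.1758/0.1809 ≈ 0.97.
E_xy > 0, so almond milk and oat milk are substitutes.

0.97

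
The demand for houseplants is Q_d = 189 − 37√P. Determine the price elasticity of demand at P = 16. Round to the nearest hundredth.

-1.80

At P = 16, Q_d = 41.
dQ_d/dP = −37/(2√P) = −37/(2·4).
Point elasticity E = (dQ_d/dP)·(P/Q_d) = -4.625 × 16/41 ≈ -1.80.
|E| > 1, so demand is elastic at this price.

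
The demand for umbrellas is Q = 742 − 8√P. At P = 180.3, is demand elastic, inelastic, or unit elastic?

At P = 180.3, Q = 634.5793.
dQ/dP = −8/(2√P) = −8/(2·13.4276).
Point elasticity E = (dQ/dP)·(P/Q) = -0.2979 × 180.3/634.5793 ≈ -0.085.
|E| ≈ 0.085 < 1, so demand is inelastic.

inelastic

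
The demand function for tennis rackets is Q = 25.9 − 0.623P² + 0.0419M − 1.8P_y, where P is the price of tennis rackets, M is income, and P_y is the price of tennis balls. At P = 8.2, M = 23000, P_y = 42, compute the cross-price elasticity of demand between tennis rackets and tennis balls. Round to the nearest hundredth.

-0.09

At the given point, Q = 25.9 − 0.623(8.2)² + 0.0419(23000) − 1.8(42) = 25.9 − 41.8905 + 963.7 − 75.6 = 872.1095.
∂Q/∂P_y = −1.8, so E_xy = -1.8·(42/872.1095) ≈ -0.09.
E_xy < 0: the goods are complements.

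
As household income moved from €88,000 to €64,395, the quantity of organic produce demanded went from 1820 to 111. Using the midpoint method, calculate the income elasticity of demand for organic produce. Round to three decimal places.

5.714

%ΔQ = (111 − 1820)/[(1820+111)/2] = -1709/965.5 ≈ -1.7701.
%ΔM = (64,395 − 88,000)/[(88,000+64,395)/2] = -23605/76197.5 ≈ -0.3098.
E_I = %ΔQ/%ΔM ≈ 5.714.
E_I > 1: normal good (luxury).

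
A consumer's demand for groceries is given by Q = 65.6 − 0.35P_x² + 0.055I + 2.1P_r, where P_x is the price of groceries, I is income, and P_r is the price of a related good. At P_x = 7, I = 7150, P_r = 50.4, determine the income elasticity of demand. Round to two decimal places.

0.72

Q = 65.6 − 0.35(7)² + 0.055(7150) + 2.1(50.4) = 65.6 − 17.15 + 393.25 + 105.84 = 547.54.
∂Q/∂I = +0.055, so E_I = 0.055·(7150/547.54) ≈ 0.72.
E_I ∈ (0,1): normal good (necessity).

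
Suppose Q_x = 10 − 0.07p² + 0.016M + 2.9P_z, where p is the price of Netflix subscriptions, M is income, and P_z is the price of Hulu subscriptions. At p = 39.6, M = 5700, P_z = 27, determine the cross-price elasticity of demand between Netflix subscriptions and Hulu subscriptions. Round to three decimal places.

1.123

At the given point, Q_x = 10 − 0.07(39.6)² + 0.016(5700) + 2.9(27) = 10 − 109.7712 + 91.2 + 78.3 = 69.7288.
∂Q_x/∂P_z = +2.9, so E_xy = 2.9·(27/69.7288) ≈ 1.123.
E_xy > 0: the goods are substitutes.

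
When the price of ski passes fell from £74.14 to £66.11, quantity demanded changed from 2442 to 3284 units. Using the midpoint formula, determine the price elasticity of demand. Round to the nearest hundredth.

%ΔQ = (3284 − 2442)/[(2442 + 3284)/2] = 842/2863 ≈ 0.2941.
%ΔP = (66.11 − 74.14)/[(74.14 + 66.11)/2] = -8.03/70.125 ≈ -0.1145.
Arc elasticity E = %ΔQ/%ΔP ≈ 0.2941/-0.1145 ≈ -2.57.
|E| > 1: demand is elastic over this range.

-2.57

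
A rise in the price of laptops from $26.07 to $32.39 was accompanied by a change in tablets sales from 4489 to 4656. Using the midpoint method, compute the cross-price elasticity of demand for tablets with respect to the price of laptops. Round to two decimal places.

0.17

%ΔQ_x = (4656 − 4489)/[(4489+4656)/2] = 167/4572.5 ≈ 0.0365.
%ΔP_y = (32.39 − 26.07)/[(26.07+32.39)/2] ≈ 0.2162.
E_xy = 0.0365/0.2162 ≈ 0.17.
E_xy > 0, so tablets and laptops are substitutes.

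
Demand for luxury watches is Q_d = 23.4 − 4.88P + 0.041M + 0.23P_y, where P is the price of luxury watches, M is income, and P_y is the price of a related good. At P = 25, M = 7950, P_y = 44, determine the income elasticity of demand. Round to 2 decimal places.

Evaluating quantity at (P, M, P_y) gives Q_d = 23.4 − 4.88(25) + 0.041(7950) + 0.23(44) = 23.4 − 122 + 325.95 + 10.12 = 237.47.
∂Q_d/∂M = +0.041, so E_I = 0.041·(7950/237.47) ≈ 1.37.
E_I > 1: normal good (luxury).

1.37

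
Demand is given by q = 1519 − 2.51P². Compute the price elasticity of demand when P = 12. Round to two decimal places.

At P = 12, q = 1157.56.
dq/dP = −2·2.51·P = −60.24.
Point elasticity E = (dq/dP)·(P/q) = -60.24 × 12/1157.56 ≈ -0.62.
|E| < 1, so demand is inelastic at this price.

-0.62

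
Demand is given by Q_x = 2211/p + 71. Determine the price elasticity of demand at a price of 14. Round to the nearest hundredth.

-0.69

At p = 14, Q_x = 228.9286.
dQ_x/dp = −2211/p² = −11.2806.
Point elasticity E = (dQ_x/dp)·(p/Q_x) = -11.2806 × 14/228.9286 ≈ -0.69.
|E| < 1, so demand is inelastic at this price.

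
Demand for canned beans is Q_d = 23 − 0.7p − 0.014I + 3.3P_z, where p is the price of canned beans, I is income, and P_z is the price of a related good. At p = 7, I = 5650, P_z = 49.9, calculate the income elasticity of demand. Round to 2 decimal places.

-0.76

First evaluate Q_d: 23 − 0.7(7) − 0.014(5650) + 3.3(49.9) = 23 − 4.9 − 79.1 + 164.67 = 103.67.
∂Q_d/∂I = −0.014, so E_I = -0.014·(5650/103.67) ≈ -0.76.
E_I < 0: inferior good.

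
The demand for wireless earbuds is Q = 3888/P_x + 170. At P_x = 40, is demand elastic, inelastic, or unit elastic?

At P_x = 40, Q = 267.2.
dQ/dP_x = −3888/P_x² = −2.43.
Point elasticity E = (dQ/dP_x)·(P_x/Q) = -2.43 × 40/267.2 ≈ -0.364.
|E| ≈ 0.364 < 1, so demand is inelastic.

inelastic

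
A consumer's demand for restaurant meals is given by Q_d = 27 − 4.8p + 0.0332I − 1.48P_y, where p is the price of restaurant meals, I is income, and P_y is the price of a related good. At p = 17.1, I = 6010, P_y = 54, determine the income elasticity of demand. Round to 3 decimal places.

3.092

Q_d = 27 − 4.8(17.1) + 0.0332(6010) − 1.48(54) = 27 − 82.08 + 199.532 − 79.92 = 64.532.
∂Q_d/∂I = +0.0332, so E_I = 0.0332·(6010/64.532) ≈ 3.092.
E_I > 1: normal good (luxury).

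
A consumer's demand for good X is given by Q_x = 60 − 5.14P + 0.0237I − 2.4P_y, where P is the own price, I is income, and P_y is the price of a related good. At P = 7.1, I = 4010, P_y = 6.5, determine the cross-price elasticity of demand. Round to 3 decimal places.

-0.152

Evaluating quantity at (P, I, P_y) gives Q_x = 60 − 5.14(7.1) + 0.0237(4010) − 2.4(6.5) = 60 − 36.494 + 95.037 − 15.6 = 102.943.
∂Q_x/∂P_y = −2.4, so E_xy = -2.4·(6.5/102.943) ≈ -0.152.
E_xy < 0: the goods are complements.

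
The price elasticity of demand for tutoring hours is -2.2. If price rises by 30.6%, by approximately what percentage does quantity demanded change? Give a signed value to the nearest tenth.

-67.3

%ΔQ ≈ E × %ΔP = (-2.2) × (30.6%) ≈ -67.3%.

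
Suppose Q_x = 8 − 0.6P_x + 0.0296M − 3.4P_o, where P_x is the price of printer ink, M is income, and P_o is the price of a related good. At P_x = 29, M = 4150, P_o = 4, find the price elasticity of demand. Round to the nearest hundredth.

At the given point, Q_x = 8 − 0.6(29) + 0.0296(4150) − 3.4(4) = 8 − 17.4 + 122.84 − 13.6 = 99.84.
∂Q_x/∂P_x = −0.6, so E_p = (−0.6)·(29/99.84) ≈ -0.17.
|E_p| < 1: demand is inelastic.

-0.17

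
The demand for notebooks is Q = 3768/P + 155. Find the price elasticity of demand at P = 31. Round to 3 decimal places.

At P = 31, Q = 276.5484.
dQ/dP = −3768/P² = −3.9209.
Point elasticity E = (dQ/dP)·(P/Q) = -3.9209 × 31/276.5484 ≈ -0.440.
|E| < 1, so demand is inelastic at this price.

-0.440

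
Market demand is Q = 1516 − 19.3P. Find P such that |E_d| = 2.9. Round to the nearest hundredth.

Set −bP/(a − bP) = −2.9 ⇒ bP = 2.9(a − bP) ⇒ bP(1+2.9) = 2.9·a.
P = 2.9·1516/(19.3·3.9) ≈ 58.41.

58.41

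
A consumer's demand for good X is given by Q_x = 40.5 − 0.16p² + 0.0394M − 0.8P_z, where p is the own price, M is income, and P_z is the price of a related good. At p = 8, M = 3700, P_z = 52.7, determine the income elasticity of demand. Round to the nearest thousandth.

Substituting, Q_x = 40.5 − 0.16(8)² + 0.0394(3700) − 0.8(52.7) = 40.5 − 10.24 + 145.78 − 42.16 = 133.88.
∂Q_x/∂M = +0.0394, so E_I = 0.0394·(3700/133.88) ≈ 1.089.
E_I > 1: normal good (luxury).

1.089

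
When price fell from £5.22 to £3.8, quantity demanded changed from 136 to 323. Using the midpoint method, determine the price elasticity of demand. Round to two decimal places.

%ΔQ = (323 − 136)/[(136 + 323)/2] = 187/229.5 ≈ 0.8148.
%ΔP = (3.8 − 5.22)/[(5.22 + 3.8)/2] = -1.42/4.51 ≈ -0.3149.
Arc elasticity E = %ΔQ/%ΔP ≈ 0.8148/-0.3149 ≈ -2.59.
|E| > 1: demand is elastic over this range.

-2.59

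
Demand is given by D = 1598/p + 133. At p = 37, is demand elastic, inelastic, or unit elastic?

At p = 37, D = 176.1892.
dD/dp = −1598/p² = −1.1673.
Point elasticity E = (dD/dp)·(p/D) = -1.1673 × 37/176.1892 ≈ -0.245.
|E| ≈ 0.245 < 1, so demand is inelastic.

inelastic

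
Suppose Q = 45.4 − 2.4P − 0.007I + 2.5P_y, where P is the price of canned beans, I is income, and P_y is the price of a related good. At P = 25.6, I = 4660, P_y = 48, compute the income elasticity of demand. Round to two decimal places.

-0.46

Q = 45.4 − 2.4(25.6) − 0.007(4660) + 2.5(48) = 45.4 − 61.44 − 32.62 + 120 = 71.34.
∂Q/∂I = −0.007, so E_I = -0.007·(4660/71.34) ≈ -0.46.
E_I < 0: inferior good.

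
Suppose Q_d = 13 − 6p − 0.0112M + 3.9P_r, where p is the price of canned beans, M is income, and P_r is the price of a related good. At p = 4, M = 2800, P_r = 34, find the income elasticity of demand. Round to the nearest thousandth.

-0.348

Q_d = 13 − 6(4) − 0.0112(2800) + 3.9(34) = 13 − 24 − 31.36 + 132.6 = 90.24.
∂Q_d/∂M = −0.0112, so E_I = -0.0112·(2800/90.24) ≈ -0.348.
E_I < 0: inferior good.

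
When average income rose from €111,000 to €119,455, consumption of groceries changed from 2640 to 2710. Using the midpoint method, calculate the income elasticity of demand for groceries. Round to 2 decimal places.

0.36

%ΔQ = (2710 − 2640)/[(2640+2710)/2] = 70/2675 ≈ 0.0262.
%ΔI = (119,455 − 111,000)/[(111,000+119,455)/2] = 8455/115227.5 ≈ 0.0734.
E_I = %ΔQ/%ΔI ≈ 0.36.
E_I ∈ (0,1): normal good (necessity).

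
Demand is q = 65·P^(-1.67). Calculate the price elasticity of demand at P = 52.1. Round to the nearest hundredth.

For a Cobb–Douglas (constant-elasticity) form q = A·P^α·…, the elasticity with respect to P equals the exponent α at every point.
Here the exponent on P is -1.67, so the price elasticity of demand is -1.67.

-1.67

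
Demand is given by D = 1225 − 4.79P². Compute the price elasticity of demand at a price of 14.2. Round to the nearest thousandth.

At P = 14.2, D = 259.1444.
dD/dP = −2·4.79·P = −136.036.
Point elasticity E = (dD/dP)·(P/D) = -136.036 × 14.2/259.1444 ≈ -7.454.
|E| > 1, so demand is elastic at this price.

-7.454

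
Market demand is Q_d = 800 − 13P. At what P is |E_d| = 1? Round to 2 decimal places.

For linear demand Q_d = a − bP, E = −bP/(a − bP). |E| = 1 ⇒ bP = a − bP ⇒ P = a/(2b).
P = 800/(2·13) ≈ 30.77.

30.77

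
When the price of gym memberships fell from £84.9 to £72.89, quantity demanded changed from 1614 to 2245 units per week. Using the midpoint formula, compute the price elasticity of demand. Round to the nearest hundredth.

-2.15

%Δq = (2245 − 1614)/[(1614 + 2245)/2] = 631/1929.5 ≈ 0.3270.
%Δp = (72.89 − 84.9)/[(84.9 + 72.89)/2] = -12.01/78.895 ≈ -0.1522.
Arc elasticity E = %Δq/%Δp ≈ 0.3270/-0.1522 ≈ -2.15.
|E| > 1: demand is elastic over this range.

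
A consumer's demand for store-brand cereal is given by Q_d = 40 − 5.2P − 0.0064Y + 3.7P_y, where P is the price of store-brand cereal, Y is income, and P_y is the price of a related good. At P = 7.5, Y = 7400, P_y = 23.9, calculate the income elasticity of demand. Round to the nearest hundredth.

Evaluating quantity at (P, Y, P_y) gives Q_d = 40 − 5.2(7.5) − 0.0064(7400) + 3.7(23.9) = 40 − 39 − 47.36 + 88.43 = 42.07.
∂Q_d/∂Y = −0.0064, so E_I = -0.0064·(7400/42.07) ≈ -1.13.
E_I < 0: inferior good.

-1.13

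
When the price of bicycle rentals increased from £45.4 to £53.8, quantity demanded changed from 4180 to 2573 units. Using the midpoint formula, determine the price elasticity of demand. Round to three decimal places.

-2.810

%ΔQ = (2573 − 4180)/[(4180 + 2573)/2] = -1607/3376.5 ≈ -0.4759.
%Δp = (53.8 − 45.4)/[(45.4 + 53.8)/2] = 8.4/49.6 ≈ 0.1694.
Arc elasticity E = %ΔQ/%Δp ≈ -0.4759/0.1694 ≈ -2.810.
|E| > 1: demand is elastic over this range.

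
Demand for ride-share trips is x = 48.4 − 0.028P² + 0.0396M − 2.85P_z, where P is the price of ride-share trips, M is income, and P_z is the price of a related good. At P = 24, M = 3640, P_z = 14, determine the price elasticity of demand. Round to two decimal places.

x = 48.4 − 0.028(24)² + 0.0396(3640) − 2.85(14) = 48.4 − 16.128 + 144.144 − 39.9 = 136.516.
∂x/∂P = −2·0.028·P = -1.344, so E_p = -1.344·(24/136.516) ≈ -0.24.
|E_p| < 1: demand is inelastic.

-0.24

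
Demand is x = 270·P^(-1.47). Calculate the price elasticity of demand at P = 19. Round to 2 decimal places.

-1.47

For a Cobb–Douglas (constant-elasticity) form x = A·P^α·…, the elasticity with respect to P equals the exponent α at every point.
Here the exponent on P is -1.47, so the price elasticity of demand is -1.47.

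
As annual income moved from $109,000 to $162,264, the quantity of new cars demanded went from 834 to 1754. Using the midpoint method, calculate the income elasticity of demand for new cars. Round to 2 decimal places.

1.81

%ΔQ = (1754 − 834)/[(834+1754)/2] = 920/1294 ≈ 0.7110.
%ΔI = (162,264 − 109,000)/[(109,000+162,264)/2] = 53264/135632 ≈ 0.3927.
E_I = %ΔQ/%ΔI ≈ 1.81.
E_I > 1: normal good (luxury).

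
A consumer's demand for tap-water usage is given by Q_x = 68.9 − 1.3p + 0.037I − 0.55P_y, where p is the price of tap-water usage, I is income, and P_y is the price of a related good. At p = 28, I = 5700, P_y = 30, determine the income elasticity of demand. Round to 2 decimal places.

First evaluate Q_x: 68.9 − 1.3(28) + 0.037(5700) − 0.55(30) = 68.9 − 36.4 + 210.9 − 16.5 = 226.9.
∂Q_x/∂I = +0.037, so E_I = 0.037·(5700/226.9) ≈ 0.93.
E_I ∈ (0,1): normal good (necessity).

0.93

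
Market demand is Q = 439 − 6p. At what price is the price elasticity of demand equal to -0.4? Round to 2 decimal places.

20.90

Set −bp/(a − bp) = −0.4 ⇒ bp = 0.4(a − bp) ⇒ bp(1+0.4) = 0.4·a.
p = 0.4·439/(6·1.4) ≈ 20.90.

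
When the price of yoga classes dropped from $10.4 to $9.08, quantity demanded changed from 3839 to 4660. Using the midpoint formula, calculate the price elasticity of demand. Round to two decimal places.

%Δq = (4660 − 3839)/[(3839 + 4660)/2] = 821/4249.5 ≈ 0.1932.
%Δp = (9.08 − 10.4)/[(10.4 + 9.08)/2] = -1.32/9.74 ≈ -0.1355.
Arc elasticity E = %Δq/%Δp ≈ 0.1932/-0.1355 ≈ -1.43.
|E| > 1: demand is elastic over this range.

-1.43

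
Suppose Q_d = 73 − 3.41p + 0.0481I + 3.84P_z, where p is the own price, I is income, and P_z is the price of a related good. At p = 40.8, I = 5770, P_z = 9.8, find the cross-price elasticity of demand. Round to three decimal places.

At the given point, Q_d = 73 − 3.41(40.8) + 0.0481(5770) + 3.84(9.8) = 73 − 139.128 + 277.537 + 37.632 = 249.041.
∂Q_d/∂P_z = +3.84, so E_xy = 3.84·(9.8/249.041) ≈ 0.151.
E_xy > 0: the goods are substitutes.

0.151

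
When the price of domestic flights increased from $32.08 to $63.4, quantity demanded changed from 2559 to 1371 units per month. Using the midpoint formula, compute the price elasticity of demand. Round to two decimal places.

%ΔQ = (1371 − 2559)/[(2559 + 1371)/2] = -1188/1965 ≈ -0.6046.
%ΔP = (63.4 − 32.08)/[(32.08 + 63.4)/2] = 31.32/47.74 ≈ 0.6561.
Arc elasticity E = %ΔQ/%ΔP ≈ -0.6046/0.6561 ≈ -0.92.
|E| < 1: demand is inelastic over this range.

-0.92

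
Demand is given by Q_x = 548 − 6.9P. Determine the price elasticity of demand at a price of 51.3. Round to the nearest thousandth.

At P = 51.3, Q_x = 194.03.
dQ_x/dP = −6.9.
Point elasticity E = (dQ_x/dP)·(P/Q_x) = -6.9 × 51.3/194.03 ≈ -1.824.
|E| > 1, so demand is elastic at this price.

-1.824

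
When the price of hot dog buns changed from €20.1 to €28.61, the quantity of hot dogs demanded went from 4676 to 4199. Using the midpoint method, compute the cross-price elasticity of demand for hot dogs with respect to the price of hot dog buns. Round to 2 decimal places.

-0.31

%ΔQ_x = (4199 − 4676)/[(4676+4199)/2] = -477/4437.5 ≈ -0.1075.
%ΔP_y = (28.61 − 20.1)/[(20.1+28.61)/2] ≈ 0.3494.
E_xy = -0.1075/0.3494 ≈ -0.31.
E_xy < 0, so hot dogs and hot dog buns are complements.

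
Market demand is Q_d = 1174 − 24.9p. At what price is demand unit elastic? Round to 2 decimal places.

23.57

For linear demand Q_d = a − bp, E = −bp/(a − bp). |E| = 1 ⇒ bp = a − bp ⇒ p = a/(2b).
p = 1174/(2·24.9) ≈ 23.57.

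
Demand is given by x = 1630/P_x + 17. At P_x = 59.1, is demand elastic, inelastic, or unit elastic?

inelastic

At P_x = 59.1, x = 44.5804.
dx/dP_x = −1630/P_x² = −0.4667.
Point elasticity E = (dx/dP_x)·(P_x/x) = -0.4667 × 59.1/44.5804 ≈ -0.619.
|E| ≈ 0.619 < 1, so demand is inelastic.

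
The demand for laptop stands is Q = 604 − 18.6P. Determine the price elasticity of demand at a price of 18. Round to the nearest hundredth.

-1.24

At P = 18, Q = 269.2.
dQ/dP = −18.6.
Point elasticity E = (dQ/dP)·(P/Q) = -18.6 × 18/269.2 ≈ -1.24.
|E| > 1, so demand is elastic at this price.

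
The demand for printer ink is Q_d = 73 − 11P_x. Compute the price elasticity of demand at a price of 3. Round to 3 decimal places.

At P_x = 3, Q_d = 40.
dQ_d/dP_x = −11.
Point elasticity E = (dQ_d/dP_x)·(P_x/Q_d) = -11 × 3/40 ≈ -0.825.
|E| < 1, so demand is inelastic at this price.

-0.825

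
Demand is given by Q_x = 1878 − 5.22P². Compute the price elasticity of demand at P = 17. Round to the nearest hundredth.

At P = 17, Q_x = 369.42.
dQ_x/dP = −2·5.22·P = −177.48.
Point elasticity E = (dQ_x/dP)·(P/Q_x) = -177.48 × 17/369.42 ≈ -8.17.
|E| > 1, so demand is elastic at this price.

-8.17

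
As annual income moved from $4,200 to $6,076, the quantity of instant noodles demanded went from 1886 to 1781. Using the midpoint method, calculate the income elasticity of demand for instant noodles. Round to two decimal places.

%ΔQ = (1781 − 1886)/[(1886+1781)/2] = -105/1833.5 ≈ -0.0573.
%ΔM = (6,076 − 4,200)/[(4,200+6,076)/2] = 1876/5138 ≈ 0.3651.
E_I = %ΔQ/%ΔM ≈ -0.16.
E_I < 0: inferior good.

-0.16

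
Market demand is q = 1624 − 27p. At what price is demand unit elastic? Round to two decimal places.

30.07

For linear demand q = a − bp, E = −bp/(a − bp). |E| = 1 ⇒ bp = a − bp ⇒ p = a/(2b).
p = 1624/(2·27) ≈ 30.07.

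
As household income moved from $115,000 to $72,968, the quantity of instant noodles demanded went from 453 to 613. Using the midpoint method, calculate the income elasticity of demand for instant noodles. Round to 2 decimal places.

%ΔQ = (613 − 453)/[(453+613)/2] = 160/533 ≈ 0.3002.
%ΔM = (72,968 − 115,000)/[(115,000+72,968)/2] = -42032/93984 ≈ -0.4472.
E_I = %ΔQ/%ΔM ≈ -0.67.
E_I < 0: inferior good.

-0.67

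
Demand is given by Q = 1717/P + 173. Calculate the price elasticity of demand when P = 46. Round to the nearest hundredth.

At P = 46, Q = 210.3261.
dQ/dP = −1717/P² = −0.8114.
Point elasticity E = (dQ/dP)·(P/Q) = -0.8114 × 46/210.3261 ≈ -0.18.
|E| < 1, so demand is inelastic at this price.

-0.18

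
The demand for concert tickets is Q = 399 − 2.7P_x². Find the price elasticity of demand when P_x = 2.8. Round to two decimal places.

-0.11

At P_x = 2.8, Q = 377.832.
dQ/dP_x = −2·2.7·P_x = −15.12.
Point elasticity E = (dQ/dP_x)·(P_x/Q) = -15.12 × 2.8/377.832 ≈ -0.11.
|E| < 1, so demand is inelastic at this price.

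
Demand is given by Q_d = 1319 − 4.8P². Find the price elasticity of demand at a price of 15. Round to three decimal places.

At P = 15, Q_d = 239.
dQ_d/dP = −2·4.8·P = −144.
Point elasticity E = (dQ_d/dP)·(P/Q_d) = -144 × 15/239 ≈ -9.038.
|E| > 1, so demand is elastic at this price.

-9.038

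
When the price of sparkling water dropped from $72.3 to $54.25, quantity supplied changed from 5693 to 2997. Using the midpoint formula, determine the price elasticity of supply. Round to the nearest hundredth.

%ΔQ = (2997 − 5693)/[(5693 + 2997)/2] = -2696/4345 ≈ -0.6205.
%Δp = (54.25 − 72.3)/[(72.3 + 54.25)/2] = -18.05/63.275 ≈ -0.2853.
Arc elasticity E = %ΔQ/%Δp ≈ -0.6205/-0.2853 ≈ 2.18.
|E| > 1: supply is elastic over this range.

2.18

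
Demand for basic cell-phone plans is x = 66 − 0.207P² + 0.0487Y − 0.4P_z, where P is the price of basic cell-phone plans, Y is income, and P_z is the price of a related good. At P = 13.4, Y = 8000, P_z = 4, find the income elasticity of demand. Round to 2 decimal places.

0.93

First evaluate x: 66 − 0.207(13.4)² + 0.0487(8000) − 0.4(4) = 66 − 37.1689 + 389.6 − 1.6 = 416.8311.
∂x/∂Y = +0.0487, so E_I = 0.0487·(8000/416.8311) ≈ 0.93.
E_I ∈ (0,1): normal good (necessity).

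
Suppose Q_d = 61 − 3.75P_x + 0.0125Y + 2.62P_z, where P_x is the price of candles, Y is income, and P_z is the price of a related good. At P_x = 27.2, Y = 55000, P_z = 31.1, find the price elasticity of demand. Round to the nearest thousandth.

-0.140

Q_d = 61 − 3.75(27.2) + 0.0125(55000) + 2.62(31.1) = 61 − 102 + 687.5 + 81.482 = 727.982.
∂Q_d/∂P_x = −3.75, so E_p = (−3.75)·(27.2/727.982) ≈ -0.140.
|E_p| < 1: demand is inelastic.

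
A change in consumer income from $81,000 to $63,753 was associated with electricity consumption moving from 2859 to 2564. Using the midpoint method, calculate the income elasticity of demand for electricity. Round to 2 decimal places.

0.46

%ΔQ = (2564 − 2859)/[(2859+2564)/2] = -295/2711.5 ≈ -0.1088.
%ΔI = (63,753 − 81,000)/[(81,000+63,753)/2] = -17247/72376.5 ≈ -0.2383.
E_I = %ΔQ/%ΔI ≈ 0.46.
E_I ∈ (0,1): normal good (necessity).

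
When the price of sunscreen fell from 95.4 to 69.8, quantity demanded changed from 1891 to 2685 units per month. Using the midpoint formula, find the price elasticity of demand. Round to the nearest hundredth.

%Δq = (2685 − 1891)/[(1891 + 2685)/2] = 794/2288 ≈ 0.3470.
%Δp = (69.8 − 95.4)/[(95.4 + 69.8)/2] = -25.6/82.6 ≈ -0.3099.
Arc elasticity E = %Δq/%Δp ≈ 0.3470/-0.3099 ≈ -1.12.
|E| > 1: demand is elastic over this range.

-1.12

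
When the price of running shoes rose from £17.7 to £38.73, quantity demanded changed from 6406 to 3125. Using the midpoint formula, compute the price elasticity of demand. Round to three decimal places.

%Δq = (3125 − 6406)/[(6406 + 3125)/2] = -3281/4765.5 ≈ -0.6885.
%Δp = (38.73 − 17.7)/[(17.7 + 38.73)/2] = 21.03/28.215 ≈ 0.7453.
Arc elasticity E = %Δq/%Δp ≈ -0.6885/0.7453 ≈ -0.924.
|E| < 1: demand is inelastic over this range.

-0.924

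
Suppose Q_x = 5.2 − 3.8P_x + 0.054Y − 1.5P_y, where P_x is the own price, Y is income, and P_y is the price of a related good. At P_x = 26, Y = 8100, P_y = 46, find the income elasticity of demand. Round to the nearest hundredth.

1.59

Evaluating quantity at (P_x, Y, P_y) gives Q_x = 5.2 − 3.8(26) + 0.054(8100) − 1.5(46) = 5.2 − 98.8 + 437.4 − 69 = 274.8.
∂Q_x/∂Y = +0.054, so E_I = 0.054·(8100/274.8) ≈ 1.59.
E_I > 1: normal good (luxury).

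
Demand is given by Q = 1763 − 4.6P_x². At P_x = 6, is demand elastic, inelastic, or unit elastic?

At P_x = 6, Q = 1597.4.
dQ/dP_x = −2·4.6·P_x = −55.2.
Point elasticity E = (dQ/dP_x)·(P_x/Q) = -55.2 × 6/1597.4 ≈ -0.207.
|E| ≈ 0.207 < 1, so demand is inelastic.

inelastic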